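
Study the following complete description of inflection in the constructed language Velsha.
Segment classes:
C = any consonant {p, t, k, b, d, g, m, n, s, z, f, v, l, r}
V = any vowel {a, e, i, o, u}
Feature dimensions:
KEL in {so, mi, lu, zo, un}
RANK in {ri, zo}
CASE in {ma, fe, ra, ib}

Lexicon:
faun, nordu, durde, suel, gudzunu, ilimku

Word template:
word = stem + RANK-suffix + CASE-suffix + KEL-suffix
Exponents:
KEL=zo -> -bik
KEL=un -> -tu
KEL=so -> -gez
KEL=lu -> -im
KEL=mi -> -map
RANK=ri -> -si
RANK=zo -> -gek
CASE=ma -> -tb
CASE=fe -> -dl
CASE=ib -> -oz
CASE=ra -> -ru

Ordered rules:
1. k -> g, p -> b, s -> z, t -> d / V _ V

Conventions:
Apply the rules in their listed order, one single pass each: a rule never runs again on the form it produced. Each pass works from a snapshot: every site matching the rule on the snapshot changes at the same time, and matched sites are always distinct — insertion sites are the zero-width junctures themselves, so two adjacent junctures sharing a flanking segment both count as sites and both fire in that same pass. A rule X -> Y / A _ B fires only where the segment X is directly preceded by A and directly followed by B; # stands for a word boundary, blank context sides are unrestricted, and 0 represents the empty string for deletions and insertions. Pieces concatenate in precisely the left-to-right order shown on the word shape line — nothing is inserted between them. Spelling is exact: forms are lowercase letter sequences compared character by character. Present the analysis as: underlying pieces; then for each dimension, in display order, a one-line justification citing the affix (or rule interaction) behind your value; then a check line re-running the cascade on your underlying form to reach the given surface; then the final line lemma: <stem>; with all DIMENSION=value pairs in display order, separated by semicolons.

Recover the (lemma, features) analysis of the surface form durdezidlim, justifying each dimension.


underlying: durde-si-dl-im
KEL=lu - signalled by the affix -im
RANK=ri - signalled by the affix -si
CASE=fe - signalled by the affix -dl
check: durdesidlim -> durdezidlim
lemma: durde; KEL=lu; RANK=ri; CASE=fe


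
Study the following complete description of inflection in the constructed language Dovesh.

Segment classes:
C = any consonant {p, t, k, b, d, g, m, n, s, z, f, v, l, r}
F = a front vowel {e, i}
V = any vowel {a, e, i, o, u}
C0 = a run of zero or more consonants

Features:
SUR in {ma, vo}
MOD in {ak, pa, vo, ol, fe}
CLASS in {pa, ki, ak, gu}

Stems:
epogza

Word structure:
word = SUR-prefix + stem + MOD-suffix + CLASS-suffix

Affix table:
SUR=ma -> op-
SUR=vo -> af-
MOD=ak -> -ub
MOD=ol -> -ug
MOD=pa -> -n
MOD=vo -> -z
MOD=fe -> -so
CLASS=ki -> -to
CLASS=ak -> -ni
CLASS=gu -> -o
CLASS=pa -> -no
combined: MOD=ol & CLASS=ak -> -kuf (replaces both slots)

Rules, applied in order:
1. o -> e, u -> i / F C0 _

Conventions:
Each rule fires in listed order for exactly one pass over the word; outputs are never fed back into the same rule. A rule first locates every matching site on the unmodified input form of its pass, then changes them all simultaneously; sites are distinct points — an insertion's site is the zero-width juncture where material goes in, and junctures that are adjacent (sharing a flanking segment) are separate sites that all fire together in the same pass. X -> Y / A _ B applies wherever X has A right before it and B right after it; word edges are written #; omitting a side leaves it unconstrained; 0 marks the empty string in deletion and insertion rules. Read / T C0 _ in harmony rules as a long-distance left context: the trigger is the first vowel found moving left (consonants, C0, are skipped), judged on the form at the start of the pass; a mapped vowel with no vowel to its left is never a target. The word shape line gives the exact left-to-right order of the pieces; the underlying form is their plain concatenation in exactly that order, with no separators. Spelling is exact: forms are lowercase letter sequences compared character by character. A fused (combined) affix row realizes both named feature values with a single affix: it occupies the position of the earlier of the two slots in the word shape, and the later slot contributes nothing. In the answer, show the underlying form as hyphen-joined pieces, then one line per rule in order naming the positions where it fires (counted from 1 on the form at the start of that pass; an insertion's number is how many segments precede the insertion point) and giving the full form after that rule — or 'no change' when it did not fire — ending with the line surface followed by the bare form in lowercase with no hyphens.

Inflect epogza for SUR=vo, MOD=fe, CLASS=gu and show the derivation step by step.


underlying: af-epogza-so-o
1. o -> e, u -> i / F C0 _: fires at position(s) 5: afepegzasoo
surface: afepegzasoo


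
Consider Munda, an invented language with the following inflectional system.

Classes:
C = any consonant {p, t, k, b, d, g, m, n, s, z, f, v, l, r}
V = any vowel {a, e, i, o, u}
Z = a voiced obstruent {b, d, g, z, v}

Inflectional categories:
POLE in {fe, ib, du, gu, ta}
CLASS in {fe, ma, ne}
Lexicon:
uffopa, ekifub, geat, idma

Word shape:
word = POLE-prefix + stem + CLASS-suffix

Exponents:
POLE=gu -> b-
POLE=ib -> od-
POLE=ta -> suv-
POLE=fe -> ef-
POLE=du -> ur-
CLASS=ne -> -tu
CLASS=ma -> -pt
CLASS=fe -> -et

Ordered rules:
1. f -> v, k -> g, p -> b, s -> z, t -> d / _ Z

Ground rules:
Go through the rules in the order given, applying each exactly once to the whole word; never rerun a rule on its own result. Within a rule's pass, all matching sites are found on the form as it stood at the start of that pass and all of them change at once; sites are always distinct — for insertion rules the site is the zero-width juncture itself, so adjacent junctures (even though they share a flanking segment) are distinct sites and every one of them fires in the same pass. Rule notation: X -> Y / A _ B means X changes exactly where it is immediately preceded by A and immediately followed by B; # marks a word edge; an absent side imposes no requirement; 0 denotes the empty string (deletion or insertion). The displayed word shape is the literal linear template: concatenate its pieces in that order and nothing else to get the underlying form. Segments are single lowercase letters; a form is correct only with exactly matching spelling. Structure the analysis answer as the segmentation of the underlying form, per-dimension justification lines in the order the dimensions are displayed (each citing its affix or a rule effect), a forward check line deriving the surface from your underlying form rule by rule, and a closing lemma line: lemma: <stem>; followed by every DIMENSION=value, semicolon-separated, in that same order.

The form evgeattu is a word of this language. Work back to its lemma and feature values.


underlying: ef-geat-tu
POLE=fe - signalled by the affix ef-
CLASS=ne - signalled by the affix -tu
check: efgeattu -> evgeattu
lemma: geat; POLE=fe; CLASS=ne


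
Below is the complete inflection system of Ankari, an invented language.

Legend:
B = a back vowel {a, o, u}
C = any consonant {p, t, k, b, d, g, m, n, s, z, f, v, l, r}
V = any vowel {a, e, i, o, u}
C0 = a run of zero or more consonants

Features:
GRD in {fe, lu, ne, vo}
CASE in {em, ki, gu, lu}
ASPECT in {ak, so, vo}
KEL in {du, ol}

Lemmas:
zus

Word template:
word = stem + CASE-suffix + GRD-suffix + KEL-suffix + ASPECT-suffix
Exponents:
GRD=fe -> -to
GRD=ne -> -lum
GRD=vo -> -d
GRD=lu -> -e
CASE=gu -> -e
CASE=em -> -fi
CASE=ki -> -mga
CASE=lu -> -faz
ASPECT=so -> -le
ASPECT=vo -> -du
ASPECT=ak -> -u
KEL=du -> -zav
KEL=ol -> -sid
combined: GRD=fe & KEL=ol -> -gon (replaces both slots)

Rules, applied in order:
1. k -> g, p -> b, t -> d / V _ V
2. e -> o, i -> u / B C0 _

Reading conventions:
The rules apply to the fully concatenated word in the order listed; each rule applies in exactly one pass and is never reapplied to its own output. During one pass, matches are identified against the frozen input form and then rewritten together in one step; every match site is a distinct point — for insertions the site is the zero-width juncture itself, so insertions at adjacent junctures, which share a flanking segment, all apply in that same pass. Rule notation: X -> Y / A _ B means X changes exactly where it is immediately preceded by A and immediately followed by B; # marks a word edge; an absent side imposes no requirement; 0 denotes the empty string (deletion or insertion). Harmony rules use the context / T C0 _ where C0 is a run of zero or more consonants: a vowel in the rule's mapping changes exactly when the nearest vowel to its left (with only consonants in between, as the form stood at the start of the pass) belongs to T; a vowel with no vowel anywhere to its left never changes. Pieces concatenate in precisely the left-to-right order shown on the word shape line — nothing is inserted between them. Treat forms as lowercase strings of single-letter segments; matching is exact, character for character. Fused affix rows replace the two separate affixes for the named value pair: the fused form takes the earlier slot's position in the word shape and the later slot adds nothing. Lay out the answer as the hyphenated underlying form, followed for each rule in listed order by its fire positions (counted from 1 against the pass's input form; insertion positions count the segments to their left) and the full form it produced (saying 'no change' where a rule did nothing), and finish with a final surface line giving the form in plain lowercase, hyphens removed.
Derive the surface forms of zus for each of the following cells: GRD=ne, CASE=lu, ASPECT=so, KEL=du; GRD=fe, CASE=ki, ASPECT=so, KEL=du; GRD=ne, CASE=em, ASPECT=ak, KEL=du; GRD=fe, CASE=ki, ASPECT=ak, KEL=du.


cell GRD=ne, CASE=lu, ASPECT=so, KEL=du:
underlying: zus-faz-lum-zav-le
1. k -> g, p -> b, t -> d / V _ V: no change
2. e -> o, i -> u / B C0 _: fires at position(s) 14: zusfazlumzavlo
surface: zusfazlumzavlo

cell GRD=fe, CASE=ki, ASPECT=so, KEL=du:
underlying: zus-mga-to-zav-le
1. k -> g, p -> b, t -> d / V _ V: fires at position(s) 7: zusmgadozavle
2. e -> o, i -> u / B C0 _: fires at position(s) 13: zusmgadozavlo
surface: zusmgadozavlo

cell GRD=ne, CASE=em, ASPECT=ak, KEL=du:
underlying: zus-fi-lum-zav-u
1. k -> g, p -> b, t -> d / V _ V: no change
2. e -> o, i -> u / B C0 _: fires at position(s) 5: zusfulumzavu
surface: zusfulumzavu

cell GRD=fe, CASE=ki, ASPECT=ak, KEL=du:
underlying: zus-mga-to-zav-u
1. k -> g, p -> b, t -> d / V _ V: fires at position(s) 7: zusmgadozavu
2. e -> o, i -> u / B C0 _: no change
surface: zusmgadozavu


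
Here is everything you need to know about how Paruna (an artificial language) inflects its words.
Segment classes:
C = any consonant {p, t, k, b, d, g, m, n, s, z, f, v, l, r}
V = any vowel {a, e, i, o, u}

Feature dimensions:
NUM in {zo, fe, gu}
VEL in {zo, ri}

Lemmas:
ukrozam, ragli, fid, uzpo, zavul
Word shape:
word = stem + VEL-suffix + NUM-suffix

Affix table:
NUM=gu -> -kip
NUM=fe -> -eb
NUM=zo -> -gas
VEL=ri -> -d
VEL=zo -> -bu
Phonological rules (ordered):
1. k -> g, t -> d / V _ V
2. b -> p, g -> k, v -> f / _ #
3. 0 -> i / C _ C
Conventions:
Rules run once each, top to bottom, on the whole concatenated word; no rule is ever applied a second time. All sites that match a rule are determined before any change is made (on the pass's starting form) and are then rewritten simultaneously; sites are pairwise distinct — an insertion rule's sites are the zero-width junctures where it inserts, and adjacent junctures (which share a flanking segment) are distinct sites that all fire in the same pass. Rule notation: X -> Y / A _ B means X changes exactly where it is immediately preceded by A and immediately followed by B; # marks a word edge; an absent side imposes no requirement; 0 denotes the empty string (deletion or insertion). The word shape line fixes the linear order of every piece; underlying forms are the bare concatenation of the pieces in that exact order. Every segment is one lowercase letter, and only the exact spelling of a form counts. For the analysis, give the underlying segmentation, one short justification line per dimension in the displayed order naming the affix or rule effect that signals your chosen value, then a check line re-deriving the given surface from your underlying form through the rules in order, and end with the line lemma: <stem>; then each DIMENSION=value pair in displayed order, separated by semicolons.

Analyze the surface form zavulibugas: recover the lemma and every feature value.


underlying: zavul-bu-gas
NUM=zo - signalled by the affix -gas
VEL=zo - signalled by the affix -bu
check: zavulbugas -> zavulbugas -> zavulbugas -> zavulibugas
lemma: zavul; NUM=zo; VEL=zo


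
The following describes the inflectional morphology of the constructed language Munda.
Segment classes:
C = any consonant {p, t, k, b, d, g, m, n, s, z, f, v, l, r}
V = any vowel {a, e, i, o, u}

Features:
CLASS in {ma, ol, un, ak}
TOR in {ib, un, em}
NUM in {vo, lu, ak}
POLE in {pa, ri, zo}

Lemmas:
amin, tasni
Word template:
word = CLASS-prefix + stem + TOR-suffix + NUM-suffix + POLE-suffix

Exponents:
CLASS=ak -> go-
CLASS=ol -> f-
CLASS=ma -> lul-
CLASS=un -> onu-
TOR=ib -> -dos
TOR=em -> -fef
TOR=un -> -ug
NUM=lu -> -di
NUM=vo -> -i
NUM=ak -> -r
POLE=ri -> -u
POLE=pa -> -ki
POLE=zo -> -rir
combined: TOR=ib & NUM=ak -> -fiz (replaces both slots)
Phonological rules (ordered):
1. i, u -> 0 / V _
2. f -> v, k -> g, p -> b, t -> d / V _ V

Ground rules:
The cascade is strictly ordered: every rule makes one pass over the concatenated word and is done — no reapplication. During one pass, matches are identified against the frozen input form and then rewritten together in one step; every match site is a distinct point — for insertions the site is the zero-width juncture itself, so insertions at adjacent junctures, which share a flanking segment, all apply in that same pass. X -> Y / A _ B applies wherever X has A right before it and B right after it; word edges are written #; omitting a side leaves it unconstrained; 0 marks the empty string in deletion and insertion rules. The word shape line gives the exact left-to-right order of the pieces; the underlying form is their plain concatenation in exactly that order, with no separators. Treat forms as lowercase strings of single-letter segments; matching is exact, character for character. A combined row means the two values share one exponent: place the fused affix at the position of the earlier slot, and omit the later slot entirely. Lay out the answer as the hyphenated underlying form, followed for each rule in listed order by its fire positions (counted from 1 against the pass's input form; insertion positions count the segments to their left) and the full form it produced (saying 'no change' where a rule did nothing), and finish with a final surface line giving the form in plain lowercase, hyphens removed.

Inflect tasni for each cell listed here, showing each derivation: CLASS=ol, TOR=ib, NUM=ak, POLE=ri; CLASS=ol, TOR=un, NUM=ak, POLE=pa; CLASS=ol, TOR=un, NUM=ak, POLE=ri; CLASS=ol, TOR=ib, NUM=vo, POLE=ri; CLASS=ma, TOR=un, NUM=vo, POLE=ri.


cell CLASS=ol, TOR=ib, NUM=ak, POLE=ri:
underlying: f-tasni-fiz-u
1. i, u -> 0 / V _: no change
2. f -> v, k -> g, p -> b, t -> d / V _ V: fires at position(s) 7: ftasnivizu
surface: ftasnivizu

cell CLASS=ol, TOR=un, NUM=ak, POLE=pa:
underlying: f-tasni-ug-r-ki
1. i, u -> 0 / V _: fires at position(s) 7: ftasnigrki
2. f -> v, k -> g, p -> b, t -> d / V _ V: no change
surface: ftasnigrki

cell CLASS=ol, TOR=un, NUM=ak, POLE=ri:
underlying: f-tasni-ug-r-u
1. i, u -> 0 / V _: fires at position(s) 7: ftasnigru
2. f -> v, k -> g, p -> b, t -> d / V _ V: no change
surface: ftasnigru

cell CLASS=ol, TOR=ib, NUM=vo, POLE=ri:
underlying: f-tasni-dos-i-u
1. i, u -> 0 / V _: fires at position(s) 11: ftasnidosi
2. f -> v, k -> g, p -> b, t -> d / V _ V: no change
surface: ftasnidosi

cell CLASS=ma, TOR=un, NUM=vo, POLE=ri:
underlying: lul-tasni-ug-i-u
1. i, u -> 0 / V _: fires at position(s) 9, 12: lultasnigi
2. f -> v, k -> g, p -> b, t -> d / V _ V: no change
surface: lultasnigi


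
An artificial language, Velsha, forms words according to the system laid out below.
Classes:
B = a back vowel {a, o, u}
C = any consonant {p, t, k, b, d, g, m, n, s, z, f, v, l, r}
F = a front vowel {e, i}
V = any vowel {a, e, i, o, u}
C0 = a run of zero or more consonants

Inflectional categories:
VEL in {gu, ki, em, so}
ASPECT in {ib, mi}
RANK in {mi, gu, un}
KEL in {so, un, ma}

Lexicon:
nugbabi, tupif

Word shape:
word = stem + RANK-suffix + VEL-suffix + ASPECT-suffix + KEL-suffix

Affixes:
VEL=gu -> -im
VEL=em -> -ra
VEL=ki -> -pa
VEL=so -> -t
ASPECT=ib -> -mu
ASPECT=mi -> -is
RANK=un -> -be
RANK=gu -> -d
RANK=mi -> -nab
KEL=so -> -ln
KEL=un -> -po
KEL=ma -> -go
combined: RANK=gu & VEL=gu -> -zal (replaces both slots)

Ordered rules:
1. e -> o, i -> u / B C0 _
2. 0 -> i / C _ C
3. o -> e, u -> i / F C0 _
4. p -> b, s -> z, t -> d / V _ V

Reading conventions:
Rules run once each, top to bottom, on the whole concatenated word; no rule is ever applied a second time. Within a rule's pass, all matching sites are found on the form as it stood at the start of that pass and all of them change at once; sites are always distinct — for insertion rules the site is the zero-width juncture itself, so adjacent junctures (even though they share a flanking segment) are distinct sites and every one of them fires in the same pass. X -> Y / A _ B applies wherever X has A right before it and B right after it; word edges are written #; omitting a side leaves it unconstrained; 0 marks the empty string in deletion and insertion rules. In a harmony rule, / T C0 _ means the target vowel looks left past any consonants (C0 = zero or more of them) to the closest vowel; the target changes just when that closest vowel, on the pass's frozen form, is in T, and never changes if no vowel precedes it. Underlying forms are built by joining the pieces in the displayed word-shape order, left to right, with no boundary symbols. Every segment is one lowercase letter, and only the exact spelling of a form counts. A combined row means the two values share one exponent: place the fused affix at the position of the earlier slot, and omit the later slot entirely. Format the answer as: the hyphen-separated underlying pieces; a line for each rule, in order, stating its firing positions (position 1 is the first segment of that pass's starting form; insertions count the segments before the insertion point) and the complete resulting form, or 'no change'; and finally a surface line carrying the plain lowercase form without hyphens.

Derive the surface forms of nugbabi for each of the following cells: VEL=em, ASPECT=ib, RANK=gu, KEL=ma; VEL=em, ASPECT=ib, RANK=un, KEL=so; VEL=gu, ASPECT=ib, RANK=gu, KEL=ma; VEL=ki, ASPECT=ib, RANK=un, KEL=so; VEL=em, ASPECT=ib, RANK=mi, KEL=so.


cell VEL=em, ASPECT=ib, RANK=gu, KEL=ma:
underlying: nugbabi-d-ra-mu-go
1. e -> o, i -> u / B C0 _: fires at position(s) 7: nugbabudramugo
2. 0 -> i / C _ C: inserts after position(s) 3, 8: nugibabudiramugo
3. o -> e, u -> i / F C0 _: no change
4. p -> b, s -> z, t -> d / V _ V: no change
surface: nugibabudiramugo

cell VEL=em, ASPECT=ib, RANK=un, KEL=so:
underlying: nugbabi-be-ra-mu-ln
1. e -> o, i -> u / B C0 _: fires at position(s) 7: nugbabuberamuln
2. 0 -> i / C _ C: inserts after position(s) 3, 14: nugibabuberamulin
3. o -> e, u -> i / F C0 _: no change
4. p -> b, s -> z, t -> d / V _ V: no change
surface: nugibabuberamulin

cell VEL=gu, ASPECT=ib, RANK=gu, KEL=ma:
underlying: nugbabi-zal-mu-go
1. e -> o, i -> u / B C0 _: fires at position(s) 7: nugbabuzalmugo
2. 0 -> i / C _ C: inserts after position(s) 3, 10: nugibabuzalimugo
3. o -> e, u -> i / F C0 _: fires at position(s) 14: nugibabuzalimigo
4. p -> b, s -> z, t -> d / V _ V: no change
surface: nugibabuzalimigo

cell VEL=ki, ASPECT=ib, RANK=un, KEL=so:
underlying: nugbabi-be-pa-mu-ln
1. e -> o, i -> u / B C0 _: fires at position(s) 7: nugbabubepamuln
2. 0 -> i / C _ C: inserts after position(s) 3, 14: nugibabubepamulin
3. o -> e, u -> i / F C0 _: no change
4. p -> b, s -> z, t -> d / V _ V: fires at position(s) 11: nugibabubebamulin
surface: nugibabubebamulin

cell VEL=em, ASPECT=ib, RANK=mi, KEL=so:
underlying: nugbabi-nab-ra-mu-ln
1. e -> o, i -> u / B C0 _: fires at position(s) 7: nugbabunabramuln
2. 0 -> i / C _ C: inserts after position(s) 3, 10, 15: nugibabunabiramulin
3. o -> e, u -> i / F C0 _: no change
4. p -> b, s -> z, t -> d / V _ V: no change
surface: nugibabunabiramulin


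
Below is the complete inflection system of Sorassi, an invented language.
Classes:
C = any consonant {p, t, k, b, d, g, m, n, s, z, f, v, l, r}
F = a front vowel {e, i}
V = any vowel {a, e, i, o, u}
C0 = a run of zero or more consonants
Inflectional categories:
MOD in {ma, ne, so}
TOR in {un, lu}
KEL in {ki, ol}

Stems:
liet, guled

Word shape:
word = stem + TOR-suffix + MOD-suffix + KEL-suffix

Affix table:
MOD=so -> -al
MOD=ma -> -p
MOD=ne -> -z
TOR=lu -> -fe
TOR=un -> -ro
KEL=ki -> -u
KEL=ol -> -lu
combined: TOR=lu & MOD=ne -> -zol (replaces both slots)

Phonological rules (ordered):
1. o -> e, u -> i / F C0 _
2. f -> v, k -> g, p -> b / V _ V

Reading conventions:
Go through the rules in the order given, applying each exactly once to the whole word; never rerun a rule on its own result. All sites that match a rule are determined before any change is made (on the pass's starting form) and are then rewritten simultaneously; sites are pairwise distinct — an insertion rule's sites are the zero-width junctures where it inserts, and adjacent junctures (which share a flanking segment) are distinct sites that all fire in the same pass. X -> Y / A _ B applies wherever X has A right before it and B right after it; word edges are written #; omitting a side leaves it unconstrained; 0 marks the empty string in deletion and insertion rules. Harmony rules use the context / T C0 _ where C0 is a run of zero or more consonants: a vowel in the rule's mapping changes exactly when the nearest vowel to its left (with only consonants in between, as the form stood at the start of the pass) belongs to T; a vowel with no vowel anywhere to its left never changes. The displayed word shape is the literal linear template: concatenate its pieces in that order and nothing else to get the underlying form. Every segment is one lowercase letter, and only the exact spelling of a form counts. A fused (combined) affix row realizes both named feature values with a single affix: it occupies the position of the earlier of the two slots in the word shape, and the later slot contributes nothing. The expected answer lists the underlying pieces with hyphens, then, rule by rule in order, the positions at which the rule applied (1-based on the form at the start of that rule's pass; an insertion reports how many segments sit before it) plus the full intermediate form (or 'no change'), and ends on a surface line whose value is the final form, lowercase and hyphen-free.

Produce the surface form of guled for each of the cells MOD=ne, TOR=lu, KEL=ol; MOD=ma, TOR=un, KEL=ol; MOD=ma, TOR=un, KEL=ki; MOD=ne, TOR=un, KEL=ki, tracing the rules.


cell MOD=ne, TOR=lu, KEL=ol:
underlying: guled-zol-lu
1. o -> e, u -> i / F C0 _: fires at position(s) 7: guledzellu
2. f -> v, k -> g, p -> b / V _ V: no change
surface: guledzellu

cell MOD=ma, TOR=un, KEL=ol:
underlying: guled-ro-p-lu
1. o -> e, u -> i / F C0 _: fires at position(s) 7: guledreplu
2. f -> v, k -> g, p -> b / V _ V: no change
surface: guledreplu

cell MOD=ma, TOR=un, KEL=ki:
underlying: guled-ro-p-u
1. o -> e, u -> i / F C0 _: fires at position(s) 7: guledrepu
2. f -> v, k -> g, p -> b / V _ V: fires at position(s) 8: guledrebu
surface: guledrebu

cell MOD=ne, TOR=un, KEL=ki:
underlying: guled-ro-z-u
1. o -> e, u -> i / F C0 _: fires at position(s) 7: guledrezu
2. f -> v, k -> g, p -> b / V _ V: no change
surface: guledrezu


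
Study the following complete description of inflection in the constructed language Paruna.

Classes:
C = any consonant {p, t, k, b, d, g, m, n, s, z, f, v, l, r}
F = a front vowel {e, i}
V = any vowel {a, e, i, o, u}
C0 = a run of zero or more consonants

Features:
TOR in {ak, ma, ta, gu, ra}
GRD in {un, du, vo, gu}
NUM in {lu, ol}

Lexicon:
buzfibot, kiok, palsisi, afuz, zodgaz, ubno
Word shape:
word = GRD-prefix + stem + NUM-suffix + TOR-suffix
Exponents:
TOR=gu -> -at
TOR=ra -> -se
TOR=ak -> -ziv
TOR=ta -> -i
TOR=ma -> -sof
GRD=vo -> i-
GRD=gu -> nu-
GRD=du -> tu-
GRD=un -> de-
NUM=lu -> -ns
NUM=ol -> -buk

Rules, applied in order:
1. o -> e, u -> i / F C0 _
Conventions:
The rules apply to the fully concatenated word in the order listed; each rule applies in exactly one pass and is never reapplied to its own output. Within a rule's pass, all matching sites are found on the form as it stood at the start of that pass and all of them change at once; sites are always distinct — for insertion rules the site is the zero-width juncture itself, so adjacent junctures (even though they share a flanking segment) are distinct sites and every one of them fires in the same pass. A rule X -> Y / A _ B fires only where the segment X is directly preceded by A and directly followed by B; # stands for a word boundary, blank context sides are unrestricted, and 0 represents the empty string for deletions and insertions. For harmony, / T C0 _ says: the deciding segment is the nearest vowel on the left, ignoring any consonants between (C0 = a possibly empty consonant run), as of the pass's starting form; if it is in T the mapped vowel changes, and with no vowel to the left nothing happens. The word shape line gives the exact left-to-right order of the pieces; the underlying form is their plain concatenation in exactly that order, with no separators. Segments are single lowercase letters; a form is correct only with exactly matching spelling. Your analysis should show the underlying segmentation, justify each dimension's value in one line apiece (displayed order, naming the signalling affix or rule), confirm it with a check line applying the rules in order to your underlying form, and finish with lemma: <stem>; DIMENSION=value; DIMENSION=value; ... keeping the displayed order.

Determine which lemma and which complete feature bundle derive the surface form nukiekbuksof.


underlying: nu-kiok-buk-sof
TOR=ma - signalled by the affix -sof
GRD=gu - signalled by the affix nu-
NUM=ol - signalled by the affix -buk
check: nukiokbuksof -> nukiekbuksof
lemma: kiok; TOR=ma; GRD=gu; NUM=ol


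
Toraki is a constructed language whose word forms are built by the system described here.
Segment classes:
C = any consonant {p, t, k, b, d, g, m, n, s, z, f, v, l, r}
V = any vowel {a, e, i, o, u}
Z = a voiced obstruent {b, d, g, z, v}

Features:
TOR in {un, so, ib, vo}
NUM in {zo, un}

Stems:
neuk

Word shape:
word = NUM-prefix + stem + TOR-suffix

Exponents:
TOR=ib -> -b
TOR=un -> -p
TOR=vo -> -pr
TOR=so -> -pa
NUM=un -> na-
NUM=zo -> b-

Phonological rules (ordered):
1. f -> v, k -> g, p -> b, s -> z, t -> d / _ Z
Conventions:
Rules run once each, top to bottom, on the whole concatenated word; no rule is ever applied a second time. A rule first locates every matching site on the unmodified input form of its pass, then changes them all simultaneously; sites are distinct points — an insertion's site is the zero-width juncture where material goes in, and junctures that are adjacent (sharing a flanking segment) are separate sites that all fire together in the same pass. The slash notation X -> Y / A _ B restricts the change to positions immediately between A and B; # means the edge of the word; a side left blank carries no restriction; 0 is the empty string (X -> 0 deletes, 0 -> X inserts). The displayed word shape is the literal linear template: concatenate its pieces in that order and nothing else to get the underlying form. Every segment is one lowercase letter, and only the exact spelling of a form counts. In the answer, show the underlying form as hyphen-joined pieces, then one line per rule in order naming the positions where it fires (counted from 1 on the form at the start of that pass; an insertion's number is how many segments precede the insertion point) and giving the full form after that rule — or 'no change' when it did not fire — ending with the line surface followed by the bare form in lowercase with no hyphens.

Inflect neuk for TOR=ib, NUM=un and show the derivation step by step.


underlying: na-neuk-b
1. f -> v, k -> g, p -> b, s -> z, t -> d / _ Z: fires at position(s) 6: naneugb
surface: naneugb


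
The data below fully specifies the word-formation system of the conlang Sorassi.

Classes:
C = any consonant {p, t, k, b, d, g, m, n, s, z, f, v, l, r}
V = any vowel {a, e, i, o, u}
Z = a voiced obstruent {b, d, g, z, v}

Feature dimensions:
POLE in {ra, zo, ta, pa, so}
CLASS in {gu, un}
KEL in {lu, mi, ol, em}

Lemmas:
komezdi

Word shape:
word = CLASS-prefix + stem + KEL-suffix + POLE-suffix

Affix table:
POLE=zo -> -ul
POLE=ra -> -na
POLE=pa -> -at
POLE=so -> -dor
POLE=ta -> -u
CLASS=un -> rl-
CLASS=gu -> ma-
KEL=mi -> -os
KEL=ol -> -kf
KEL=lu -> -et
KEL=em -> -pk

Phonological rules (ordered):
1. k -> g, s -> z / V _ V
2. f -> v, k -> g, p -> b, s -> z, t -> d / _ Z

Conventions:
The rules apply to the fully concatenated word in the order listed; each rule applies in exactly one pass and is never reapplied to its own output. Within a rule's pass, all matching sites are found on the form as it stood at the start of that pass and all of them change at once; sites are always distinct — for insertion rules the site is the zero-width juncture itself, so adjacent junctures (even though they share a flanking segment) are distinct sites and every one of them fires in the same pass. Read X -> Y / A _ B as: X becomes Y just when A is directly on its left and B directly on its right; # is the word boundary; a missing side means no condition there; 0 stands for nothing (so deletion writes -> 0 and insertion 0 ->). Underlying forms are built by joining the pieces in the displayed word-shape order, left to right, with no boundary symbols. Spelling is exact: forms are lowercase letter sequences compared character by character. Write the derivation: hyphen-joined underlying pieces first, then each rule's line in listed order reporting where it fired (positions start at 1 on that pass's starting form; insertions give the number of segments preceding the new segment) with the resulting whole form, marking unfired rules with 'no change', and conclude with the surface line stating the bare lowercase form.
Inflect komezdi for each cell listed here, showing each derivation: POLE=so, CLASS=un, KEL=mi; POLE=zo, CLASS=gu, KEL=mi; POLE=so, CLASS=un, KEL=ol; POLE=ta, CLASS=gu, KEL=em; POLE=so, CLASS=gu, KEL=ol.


cell POLE=so, CLASS=un, KEL=mi:
underlying: rl-komezdi-os-dor
1. k -> g, s -> z / V _ V: no change
2. f -> v, k -> g, p -> b, s -> z, t -> d / _ Z: fires at position(s) 11: rlkomezdiozdor
surface: rlkomezdiozdor

cell POLE=zo, CLASS=gu, KEL=mi:
underlying: ma-komezdi-os-ul
1. k -> g, s -> z / V _ V: fires at position(s) 3, 11: magomezdiozul
2. f -> v, k -> g, p -> b, s -> z, t -> d / _ Z: no change
surface: magomezdiozul

cell POLE=so, CLASS=un, KEL=ol:
underlying: rl-komezdi-kf-dor
1. k -> g, s -> z / V _ V: no change
2. f -> v, k -> g, p -> b, s -> z, t -> d / _ Z: fires at position(s) 11: rlkomezdikvdor
surface: rlkomezdikvdor

cell POLE=ta, CLASS=gu, KEL=em:
underlying: ma-komezdi-pk-u
1. k -> g, s -> z / V _ V: fires at position(s) 3: magomezdipku
2. f -> v, k -> g, p -> b, s -> z, t -> d / _ Z: no change
surface: magomezdipku

cell POLE=so, CLASS=gu, KEL=ol:
underlying: ma-komezdi-kf-dor
1. k -> g, s -> z / V _ V: fires at position(s) 3: magomezdikfdor
2. f -> v, k -> g, p -> b, s -> z, t -> d / _ Z: fires at position(s) 11: magomezdikvdor
surface: magomezdikvdor


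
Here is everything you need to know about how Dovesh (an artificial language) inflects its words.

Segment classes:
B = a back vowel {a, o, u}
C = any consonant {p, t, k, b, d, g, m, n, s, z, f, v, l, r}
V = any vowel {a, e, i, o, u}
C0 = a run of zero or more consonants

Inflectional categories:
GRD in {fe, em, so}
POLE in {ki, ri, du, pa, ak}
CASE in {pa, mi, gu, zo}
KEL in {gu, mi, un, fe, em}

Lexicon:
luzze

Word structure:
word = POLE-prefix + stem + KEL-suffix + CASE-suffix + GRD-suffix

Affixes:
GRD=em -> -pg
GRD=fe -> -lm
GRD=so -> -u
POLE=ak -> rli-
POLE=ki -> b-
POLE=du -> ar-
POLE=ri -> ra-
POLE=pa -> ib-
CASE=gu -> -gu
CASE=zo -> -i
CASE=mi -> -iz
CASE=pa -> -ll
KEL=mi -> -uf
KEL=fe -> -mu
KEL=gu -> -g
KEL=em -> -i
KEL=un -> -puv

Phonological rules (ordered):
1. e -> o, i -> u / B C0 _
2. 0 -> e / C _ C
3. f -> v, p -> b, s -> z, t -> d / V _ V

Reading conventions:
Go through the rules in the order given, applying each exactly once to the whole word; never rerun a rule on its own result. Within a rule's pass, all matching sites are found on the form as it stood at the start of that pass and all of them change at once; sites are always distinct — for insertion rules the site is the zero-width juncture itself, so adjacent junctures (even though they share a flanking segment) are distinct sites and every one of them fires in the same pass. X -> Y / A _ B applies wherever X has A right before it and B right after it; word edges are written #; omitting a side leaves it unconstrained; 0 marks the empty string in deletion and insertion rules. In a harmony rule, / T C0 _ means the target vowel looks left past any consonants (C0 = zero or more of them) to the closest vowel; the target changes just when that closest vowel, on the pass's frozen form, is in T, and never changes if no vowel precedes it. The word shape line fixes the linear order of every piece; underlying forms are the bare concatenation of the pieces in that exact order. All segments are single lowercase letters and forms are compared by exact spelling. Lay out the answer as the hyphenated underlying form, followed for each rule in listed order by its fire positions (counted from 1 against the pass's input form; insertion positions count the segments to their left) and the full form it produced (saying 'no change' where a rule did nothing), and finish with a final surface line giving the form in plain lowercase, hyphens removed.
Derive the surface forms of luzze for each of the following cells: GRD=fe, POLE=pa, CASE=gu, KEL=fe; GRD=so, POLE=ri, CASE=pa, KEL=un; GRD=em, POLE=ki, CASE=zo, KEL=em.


cell GRD=fe, POLE=pa, CASE=gu, KEL=fe:
underlying: ib-luzze-mu-gu-lm
1. e -> o, i -> u / B C0 _: fires at position(s) 7: ibluzzomugulm
2. 0 -> e / C _ C: inserts after position(s) 2, 5, 12: ibeluzezomugulem
3. f -> v, p -> b, s -> z, t -> d / V _ V: no change
surface: ibeluzezomugulem

cell GRD=so, POLE=ri, CASE=pa, KEL=un:
underlying: ra-luzze-puv-ll-u
1. e -> o, i -> u / B C0 _: fires at position(s) 7: raluzzopuvllu
2. 0 -> e / C _ C: inserts after position(s) 5, 10, 11: raluzezopuvelelu
3. f -> v, p -> b, s -> z, t -> d / V _ V: fires at position(s) 9: raluzezobuvelelu
surface: raluzezobuvelelu

cell GRD=em, POLE=ki, CASE=zo, KEL=em:
underlying: b-luzze-i-i-pg
1. e -> o, i -> u / B C0 _: fires at position(s) 6: bluzzoiipg
2. 0 -> e / C _ C: inserts after position(s) 1, 4, 9: beluzezoiipeg
3. f -> v, p -> b, s -> z, t -> d / V _ V: fires at position(s) 11: beluzezoiibeg
surface: beluzezoiibeg


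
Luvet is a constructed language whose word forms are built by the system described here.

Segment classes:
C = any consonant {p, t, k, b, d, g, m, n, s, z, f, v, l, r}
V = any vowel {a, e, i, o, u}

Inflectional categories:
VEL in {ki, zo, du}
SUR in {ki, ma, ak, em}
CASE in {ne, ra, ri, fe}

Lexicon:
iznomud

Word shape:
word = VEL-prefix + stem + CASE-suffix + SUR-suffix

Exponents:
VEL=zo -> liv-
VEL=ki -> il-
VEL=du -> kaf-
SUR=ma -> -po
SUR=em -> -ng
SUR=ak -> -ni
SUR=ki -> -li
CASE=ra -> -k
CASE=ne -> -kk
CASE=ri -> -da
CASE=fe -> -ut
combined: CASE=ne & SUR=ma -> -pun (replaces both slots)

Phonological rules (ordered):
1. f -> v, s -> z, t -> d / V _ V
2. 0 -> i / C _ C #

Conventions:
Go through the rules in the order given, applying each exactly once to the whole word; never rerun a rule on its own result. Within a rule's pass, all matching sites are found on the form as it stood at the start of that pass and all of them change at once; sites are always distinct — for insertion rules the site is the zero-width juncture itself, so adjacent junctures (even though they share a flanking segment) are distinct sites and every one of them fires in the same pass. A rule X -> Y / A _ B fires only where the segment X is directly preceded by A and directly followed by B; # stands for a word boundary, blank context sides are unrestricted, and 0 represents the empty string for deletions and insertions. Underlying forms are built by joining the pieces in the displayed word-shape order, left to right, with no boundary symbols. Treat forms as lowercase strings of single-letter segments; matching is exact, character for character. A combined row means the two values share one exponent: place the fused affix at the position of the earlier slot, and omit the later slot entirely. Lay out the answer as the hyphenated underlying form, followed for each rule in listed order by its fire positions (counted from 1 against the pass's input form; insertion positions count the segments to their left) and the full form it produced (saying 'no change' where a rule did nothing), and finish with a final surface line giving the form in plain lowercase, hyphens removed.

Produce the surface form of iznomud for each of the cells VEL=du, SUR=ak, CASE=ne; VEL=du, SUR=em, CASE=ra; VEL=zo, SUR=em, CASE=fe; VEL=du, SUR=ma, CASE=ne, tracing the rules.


cell VEL=du, SUR=ak, CASE=ne:
underlying: kaf-iznomud-kk-ni
1. f -> v, s -> z, t -> d / V _ V: fires at position(s) 3: kaviznomudkkni
2. 0 -> i / C _ C #: no change
surface: kaviznomudkkni

cell VEL=du, SUR=em, CASE=ra:
underlying: kaf-iznomud-k-ng
1. f -> v, s -> z, t -> d / V _ V: fires at position(s) 3: kaviznomudkng
2. 0 -> i / C _ C #: inserts after position(s) 12: kaviznomudknig
surface: kaviznomudknig

cell VEL=zo, SUR=em, CASE=fe:
underlying: liv-iznomud-ut-ng
1. f -> v, s -> z, t -> d / V _ V: no change
2. 0 -> i / C _ C #: inserts after position(s) 13: liviznomudutnig
surface: liviznomudutnig

cell VEL=du, SUR=ma, CASE=ne:
underlying: kaf-iznomud-pun
1. f -> v, s -> z, t -> d / V _ V: fires at position(s) 3: kaviznomudpun
2. 0 -> i / C _ C #: no change
surface: kaviznomudpun


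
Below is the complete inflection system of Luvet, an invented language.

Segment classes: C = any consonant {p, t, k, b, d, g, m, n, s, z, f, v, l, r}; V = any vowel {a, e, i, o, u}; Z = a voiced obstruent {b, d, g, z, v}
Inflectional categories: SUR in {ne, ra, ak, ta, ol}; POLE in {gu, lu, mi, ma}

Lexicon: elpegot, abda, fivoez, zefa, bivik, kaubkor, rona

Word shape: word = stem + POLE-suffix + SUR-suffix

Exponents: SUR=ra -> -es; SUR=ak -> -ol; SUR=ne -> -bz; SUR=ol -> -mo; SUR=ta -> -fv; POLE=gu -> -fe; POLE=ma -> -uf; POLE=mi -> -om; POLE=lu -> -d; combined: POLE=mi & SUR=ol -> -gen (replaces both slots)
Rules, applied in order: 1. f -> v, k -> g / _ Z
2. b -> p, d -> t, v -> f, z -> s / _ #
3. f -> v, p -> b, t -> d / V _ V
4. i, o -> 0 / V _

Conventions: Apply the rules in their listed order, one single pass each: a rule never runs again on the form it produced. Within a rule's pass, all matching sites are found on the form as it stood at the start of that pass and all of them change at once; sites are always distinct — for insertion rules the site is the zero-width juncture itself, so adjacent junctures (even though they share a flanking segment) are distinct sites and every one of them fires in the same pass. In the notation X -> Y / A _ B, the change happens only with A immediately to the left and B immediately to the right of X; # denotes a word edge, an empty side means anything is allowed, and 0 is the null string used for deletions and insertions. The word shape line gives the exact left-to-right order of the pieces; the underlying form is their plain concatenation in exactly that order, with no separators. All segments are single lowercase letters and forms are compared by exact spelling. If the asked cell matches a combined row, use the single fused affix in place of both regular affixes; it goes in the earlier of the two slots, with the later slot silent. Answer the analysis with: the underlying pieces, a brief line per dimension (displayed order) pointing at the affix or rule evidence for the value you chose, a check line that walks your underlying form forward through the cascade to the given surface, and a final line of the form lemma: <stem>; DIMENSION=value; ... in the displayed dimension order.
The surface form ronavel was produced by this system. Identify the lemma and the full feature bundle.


underlying: rona-fe-ol
SUR=ak - signalled by the affix -ol
POLE=gu - signalled by the affix -fe
check: ronafeol -> ronafeol -> ronafeol -> ronaveol -> ronavel
lemma: rona; SUR=ak; POLE=gu
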